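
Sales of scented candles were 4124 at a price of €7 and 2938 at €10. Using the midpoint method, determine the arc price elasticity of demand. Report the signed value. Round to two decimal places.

ΔQ = 2938 − 4124 = -1186; ΔP = 10 − 7 = 3.
Midpoints: P̄ = 8.50, Q̄ = 3531.0.
ε = (ΔQ/ΔP)(P̄/Q̄) = (-1186/3)(8.50/3531.0).

-0.95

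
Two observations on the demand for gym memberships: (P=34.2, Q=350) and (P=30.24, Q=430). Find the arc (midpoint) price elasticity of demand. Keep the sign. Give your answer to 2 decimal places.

ΔQ = 430 − 350 = 80; ΔP = 30.24 − 34.2 = -3.96.
Midpoints: P̄ = 32.22, Q̄ = 390.0.
ε = (ΔQ/ΔP)(P̄/Q̄) = (80/-3.96)(32.22/390.0).

-1.67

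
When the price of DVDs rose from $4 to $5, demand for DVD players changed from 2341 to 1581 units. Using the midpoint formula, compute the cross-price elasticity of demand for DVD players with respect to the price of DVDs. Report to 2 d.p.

ΔQ_x = 1581 − 2341 = -760; ΔP_y = 5 − 4 = 1.
Midpoints: P̄_y = 4.50, Q̄_x = 1961.0.
ε_xy = (ΔQ_x/ΔP_y)(P̄_y/Q̄_x) = (-760/1)(4.50/1961.0).

-1.74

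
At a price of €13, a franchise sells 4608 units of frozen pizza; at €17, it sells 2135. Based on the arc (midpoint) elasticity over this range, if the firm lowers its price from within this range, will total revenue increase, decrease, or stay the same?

increase

Arc ε = (-2473/4)(15.00/3371.5) ≈ -2.751.
|ε| = 2.75 > 1, so demand is elastic. A price cut therefore raises total revenue.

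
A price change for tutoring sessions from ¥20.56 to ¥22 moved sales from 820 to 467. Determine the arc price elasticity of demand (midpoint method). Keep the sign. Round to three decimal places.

-8.107

ΔQ = 467 − 820 = -353; ΔP = 22 − 20.56 = 1.44.
Midpoints: P̄ = 21.28, Q̄ = 643.5.
ε = (ΔQ/ΔP)(P̄/Q̄) = (-353/1.44)(21.28/643.5).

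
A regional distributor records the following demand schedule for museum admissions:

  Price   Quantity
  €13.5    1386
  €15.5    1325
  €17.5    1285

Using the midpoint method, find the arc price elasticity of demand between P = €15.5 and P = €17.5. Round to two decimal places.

At P = 15.5, Q = 1325; at P = 17.5, Q = 1285.
ΔQ = -40, ΔP = 2.0. Midpoints: P̄ = 16.50, Q̄ = 1305.0.
ε = (ΔQ/ΔP)(P̄/Q̄) = (-40/2.0)(16.50/1305.0).

-0.25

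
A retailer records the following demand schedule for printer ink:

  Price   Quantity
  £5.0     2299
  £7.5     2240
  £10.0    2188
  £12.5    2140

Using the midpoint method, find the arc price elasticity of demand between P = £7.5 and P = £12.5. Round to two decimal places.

-0.09

At P = 7.5, Q = 2240; at P = 12.5, Q = 2140.
ΔQ = -100, ΔP = 5.0. Midpoints: P̄ = 10.00, Q̄ = 2190.0.
ε = (ΔQ/ΔP)(P̄/Q̄) = (-100/5.0)(10.00/2190.0).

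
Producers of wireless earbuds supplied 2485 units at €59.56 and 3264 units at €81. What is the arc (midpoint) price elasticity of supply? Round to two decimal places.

0.89

ΔQ = 3264 − 2485 = 779; ΔP = 81 − 59.56 = 21.44.
Midpoints: P̄ = 70.28, Q̄ = 2874.5.
ε_s = (ΔQ/ΔP)(P̄/Q̄) = (779/21.44)(70.28/2874.5).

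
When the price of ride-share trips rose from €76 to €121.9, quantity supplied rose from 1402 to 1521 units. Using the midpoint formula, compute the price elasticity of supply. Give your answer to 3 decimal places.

ΔQ = 1521 − 1402 = 119; ΔP = 121.9 − 76 = 45.9.
Midpoints: P̄ = 98.95, Q̄ = 1461.5.
ε_s = (ΔQ/ΔP)(P̄/Q̄) = (119/45.9)(98.95/1461.5).

0.176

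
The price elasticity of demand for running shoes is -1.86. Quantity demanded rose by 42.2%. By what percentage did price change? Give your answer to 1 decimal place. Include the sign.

%ΔP ≈ %ΔQ / ε = (42.2%)/(-1.86) = -22.69%.

-22.7%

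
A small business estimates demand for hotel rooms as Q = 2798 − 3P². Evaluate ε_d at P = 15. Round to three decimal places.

-0.636

At P = 15, Q = 2123.
dQ/dP = −6P = -90.
ε = (dQ/dP)(P/Q) = (-90)(15/2123).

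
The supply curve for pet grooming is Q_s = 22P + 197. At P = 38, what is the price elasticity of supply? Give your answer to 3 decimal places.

At P = 38, Q_s = 1033.
dQ_s/dP = 22.
ε_s = (dQ_s/dP)(P/Q_s) = (22)(38/1033).

0.809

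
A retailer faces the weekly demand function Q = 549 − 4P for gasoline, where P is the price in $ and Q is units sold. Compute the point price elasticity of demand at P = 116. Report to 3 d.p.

-5.459

At P = 116, Q = 85.
dQ/dP = −4.
ε = (dQ/dP)(P/Q) = (-4)(116/85).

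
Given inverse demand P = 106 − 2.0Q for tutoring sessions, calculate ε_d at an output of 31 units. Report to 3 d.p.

-0.710

At Q = 31, P = 106 − 2.0(31) = 44.00.
dP/dQ = −2.0, so dQ/dP = 1/(−2.0) = -0.500.
ε = (dQ/dP)(P/Q) = (-0.500)(44.00/31).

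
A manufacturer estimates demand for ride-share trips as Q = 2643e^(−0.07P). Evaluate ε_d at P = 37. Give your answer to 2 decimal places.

At P = 37, Q = 198.278.
dQ/dP = −0.07·2643e^(−0.07P) = −0.07Q = -13.879.
ε = (dQ/dP)(P/Q) = (-13.879)(37/198.278).

-2.59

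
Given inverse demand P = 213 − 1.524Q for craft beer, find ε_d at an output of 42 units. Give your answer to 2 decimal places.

-2.33

At Q = 42, P = 213 − 1.524(42) = 148.99.
dP/dQ = −1.524, so dQ/dP = 1/(−1.524) = -0.656.
ε = (dQ/dP)(P/Q) = (-0.656)(148.99/42).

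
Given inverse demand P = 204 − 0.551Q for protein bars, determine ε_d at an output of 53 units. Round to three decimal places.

-5.986

At Q = 53, P = 204 − 0.551(53) = 174.80.
dP/dQ = −0.551, so dQ/dP = 1/(−0.551) = -1.815.
ε = (dQ/dP)(P/Q) = (-1.815)(174.80/53).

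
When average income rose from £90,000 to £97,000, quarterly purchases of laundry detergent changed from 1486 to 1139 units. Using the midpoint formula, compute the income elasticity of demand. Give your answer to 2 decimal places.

ΔQ = -347, ΔI = 7000. Midpoints: Ī = 93,500, Q̄ = 1312.5.
ε_I = (ΔQ/ΔI)(Ī/Q̄) = (-347/7000)(93500/1312.5).
ε_I < 0, so the good is inferior.

-3.53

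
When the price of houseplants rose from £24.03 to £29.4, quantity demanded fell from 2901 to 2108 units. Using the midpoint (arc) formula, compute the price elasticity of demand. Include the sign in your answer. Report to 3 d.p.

ΔQ = 2108 − 2901 = -793; ΔP = 29.4 − 24.03 = 5.37.
Midpoints: P̄ = 26.71, Q̄ = 2504.5.
ε = (ΔQ/ΔP)(P̄/Q̄) = (-793/5.37)(26.71/2504.5).

-1.575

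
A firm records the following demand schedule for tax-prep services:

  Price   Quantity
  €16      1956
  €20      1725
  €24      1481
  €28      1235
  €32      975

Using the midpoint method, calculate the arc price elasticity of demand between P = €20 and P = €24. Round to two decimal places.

-0.84

At P = 20, Q = 1725; at P = 24, Q = 1481.
ΔQ = -244, ΔP = 4. Midpoints: P̄ = 22.00, Q̄ = 1603.0.
ε = (ΔQ/ΔP)(P̄/Q̄) = (-244/4)(22.00/1603.0).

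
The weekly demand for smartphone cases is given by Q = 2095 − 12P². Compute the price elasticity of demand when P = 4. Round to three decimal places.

-0.202

At P = 4, Q = 1903.
dQ/dP = −24P = -96.
ε = (dQ/dP)(P/Q) = (-96)(4/1903).
|ε| < 1, so demand is inelastic at this price.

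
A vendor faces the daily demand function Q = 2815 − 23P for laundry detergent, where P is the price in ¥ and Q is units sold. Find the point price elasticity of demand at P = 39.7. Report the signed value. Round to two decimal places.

At P = 39.7, Q = 1901.900.
dQ/dP = −23.
ε = (dQ/dP)(P/Q) = (-23)(39.7/1901.900).

-0.48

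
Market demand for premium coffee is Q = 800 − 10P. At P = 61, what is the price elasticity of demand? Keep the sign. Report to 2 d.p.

-3.21

At P = 61, Q = 190.
dQ/dP = −10.
ε = (dQ/dP)(P/Q) = (-10)(61/190).
|ε| > 1, so demand is elastic at this price.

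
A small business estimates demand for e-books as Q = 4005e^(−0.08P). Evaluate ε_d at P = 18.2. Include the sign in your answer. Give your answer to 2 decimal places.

At P = 18.2, Q = 933.834.
dQ/dP = −0.08·4005e^(−0.08P) = −0.08Q = -74.707.
ε = (dQ/dP)(P/Q) = (-74.707)(18.2/933.834).

-1.46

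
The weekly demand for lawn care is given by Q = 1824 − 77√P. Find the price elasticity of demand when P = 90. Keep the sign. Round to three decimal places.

-0.334

At P = 90, Q = 1093.514.
dQ/dP = −77/(2√P) = -4.058.
ε = (dQ/dP)(P/Q) = (-4.058)(90/1093.514).
|ε| < 1, so demand is inelastic at this price.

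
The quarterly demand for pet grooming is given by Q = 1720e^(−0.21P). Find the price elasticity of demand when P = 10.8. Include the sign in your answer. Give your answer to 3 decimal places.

At P = 10.8, Q = 178.053.
dQ/dP = −0.21·1720e^(−0.21P) = −0.21Q = -37.391.
ε = (dQ/dP)(P/Q) = (-37.391)(10.8/178.053).

-2.268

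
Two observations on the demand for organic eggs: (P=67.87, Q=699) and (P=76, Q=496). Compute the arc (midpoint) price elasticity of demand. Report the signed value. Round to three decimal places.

-3.006

ΔQ = 496 − 699 = -203; ΔP = 76 − 67.87 = 8.13.
Midpoints: P̄ = 71.94, Q̄ = 597.5.
ε = (ΔQ/ΔP)(P̄/Q̄) = (-203/8.13)(71.94/597.5).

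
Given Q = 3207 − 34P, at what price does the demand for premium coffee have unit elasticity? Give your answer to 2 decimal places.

47.16

For linear demand Q = a − bP, ε = −bP/(a − bP). |ε| = 1 when bP = a − bP, i.e. P = a/(2b).
P = 3207/(2·34) = 3207/68 = 47.1618.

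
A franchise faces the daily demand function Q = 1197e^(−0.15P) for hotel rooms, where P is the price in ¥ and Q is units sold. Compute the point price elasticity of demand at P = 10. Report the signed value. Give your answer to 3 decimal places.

At P = 10, Q = 267.087.
dQ/dP = −0.15·1197e^(−0.15P) = −0.15Q = -40.063.
ε = (dQ/dP)(P/Q) = (-40.063)(10/267.087).

-1.500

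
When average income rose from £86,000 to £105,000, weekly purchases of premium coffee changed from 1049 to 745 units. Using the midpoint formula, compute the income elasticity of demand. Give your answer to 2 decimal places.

-1.70

ΔQ = -304, ΔI = 19000. Midpoints: Ī = 95,500, Q̄ = 897.0.
ε_I = (ΔQ/ΔI)(Ī/Q̄) = (-304/19000)(95500/897.0).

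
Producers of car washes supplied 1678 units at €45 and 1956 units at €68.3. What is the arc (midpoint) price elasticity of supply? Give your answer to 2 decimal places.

0.37

ΔQ = 1956 − 1678 = 278; ΔP = 68.3 − 45 = 23.3.
Midpoints: P̄ = 56.65, Q̄ = 1817.0.
ε_s = (ΔQ/ΔP)(P̄/Q̄) = (278/23.3)(56.65/1817.0).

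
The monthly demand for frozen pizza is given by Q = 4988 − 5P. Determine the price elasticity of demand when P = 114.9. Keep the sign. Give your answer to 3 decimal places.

At P = 114.9, Q = 4413.500.
dQ/dP = −5.
ε = (dQ/dP)(P/Q) = (-5)(114.9/4413.500).

-0.130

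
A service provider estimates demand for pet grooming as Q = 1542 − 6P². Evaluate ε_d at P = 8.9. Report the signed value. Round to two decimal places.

At P = 8.9, Q = 1066.740.
dQ/dP = −12P = -106.800.
ε = (dQ/dP)(P/Q) = (-106.800)(8.9/1066.740).

-0.89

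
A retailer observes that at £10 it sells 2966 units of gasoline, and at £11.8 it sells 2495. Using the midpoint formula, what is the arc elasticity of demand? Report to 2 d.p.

-1.04

ΔQ = 2495 − 2966 = -471; ΔP = 11.8 − 10 = 1.8.
Midpoints: P̄ = 10.90, Q̄ = 2730.5.
ε = (ΔQ/ΔP)(P̄/Q̄) = (-471/1.8)(10.90/2730.5).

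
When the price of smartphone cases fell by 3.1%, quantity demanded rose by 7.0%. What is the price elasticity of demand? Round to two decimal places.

ε = %ΔQ / %ΔP = (7.0)/(-3.1) = -2.258.

-2.26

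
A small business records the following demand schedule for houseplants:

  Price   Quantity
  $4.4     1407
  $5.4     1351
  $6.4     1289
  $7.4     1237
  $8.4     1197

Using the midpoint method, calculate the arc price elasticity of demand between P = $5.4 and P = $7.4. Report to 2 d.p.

-0.28

At P = 5.4, Q = 1351; at P = 7.4, Q = 1237.
ΔQ = -114, ΔP = 2.0. Midpoints: P̄ = 6.40, Q̄ = 1294.0.
ε = (ΔQ/ΔP)(P̄/Q̄) = (-114/2.0)(6.40/1294.0).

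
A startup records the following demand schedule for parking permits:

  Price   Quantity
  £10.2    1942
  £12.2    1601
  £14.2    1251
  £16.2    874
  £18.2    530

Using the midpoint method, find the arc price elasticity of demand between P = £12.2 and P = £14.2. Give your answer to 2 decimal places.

-1.62

At P = 12.2, Q = 1601; at P = 14.2, Q = 1251.
ΔQ = -350, ΔP = 2.0. Midpoints: P̄ = 13.20, Q̄ = 1426.0.
ε = (ΔQ/ΔP)(P̄/Q̄) = (-350/2.0)(13.20/1426.0).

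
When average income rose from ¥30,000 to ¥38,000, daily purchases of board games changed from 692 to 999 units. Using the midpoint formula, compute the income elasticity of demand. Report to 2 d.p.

1.54

ΔQ = 307, ΔI = 8000. Midpoints: Ī = 34,000, Q̄ = 845.5.
ε_I = (ΔQ/ΔI)(Ī/Q̄) = (307/8000)(34000/845.5).
ε_I > 0, so the good is normal.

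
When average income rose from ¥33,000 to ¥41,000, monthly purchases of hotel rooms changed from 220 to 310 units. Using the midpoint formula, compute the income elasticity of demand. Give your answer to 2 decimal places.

ΔQ = 90, ΔI = 8000. Midpoints: Ī = 37,000, Q̄ = 265.0.
ε_I = (ΔQ/ΔI)(Ī/Q̄) = (90/8000)(37000/265.0).

1.57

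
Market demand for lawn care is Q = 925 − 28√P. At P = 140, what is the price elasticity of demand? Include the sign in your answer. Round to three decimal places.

At P = 140, Q = 593.700.
dQ/dP = −28/(2√P) = -1.183.
ε = (dQ/dP)(P/Q) = (-1.183)(140/593.700).

-0.279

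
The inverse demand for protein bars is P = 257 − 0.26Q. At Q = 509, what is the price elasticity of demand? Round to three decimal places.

-0.942

At Q = 509, P = 257 − 0.26(509) = 124.66.
dP/dQ = −0.26, so dQ/dP = 1/(−0.26) = -3.846.
ε = (dQ/dP)(P/Q) = (-3.846)(124.66/509).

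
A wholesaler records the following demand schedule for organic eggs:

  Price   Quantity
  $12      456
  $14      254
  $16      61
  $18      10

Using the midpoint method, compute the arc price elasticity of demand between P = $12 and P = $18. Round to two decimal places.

At P = 12, Q = 456; at P = 18, Q = 10.
ΔQ = -446, ΔP = 6. Midpoints: P̄ = 15.00, Q̄ = 233.0.
ε = (ΔQ/ΔP)(P̄/Q̄) = (-446/6)(15.00/233.0).

-4.79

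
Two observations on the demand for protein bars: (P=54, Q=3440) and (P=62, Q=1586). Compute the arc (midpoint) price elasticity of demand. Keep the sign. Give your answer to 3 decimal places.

ΔQ = 1586 − 3440 = -1854; ΔP = 62 − 54 = 8.
Midpoints: P̄ = 58.00, Q̄ = 2513.0.
ε = (ΔQ/ΔP)(P̄/Q̄) = (-1854/8)(58.00/2513.0).

-5.349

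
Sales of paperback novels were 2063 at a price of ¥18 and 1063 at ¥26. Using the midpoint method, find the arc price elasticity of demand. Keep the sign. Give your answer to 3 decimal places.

-1.759

ΔQ = 1063 − 2063 = -1000; ΔP = 26 − 18 = 8.
Midpoints: P̄ = 22.00, Q̄ = 1563.0.
ε = (ΔQ/ΔP)(P̄/Q̄) = (-1000/8)(22.00/1563.0).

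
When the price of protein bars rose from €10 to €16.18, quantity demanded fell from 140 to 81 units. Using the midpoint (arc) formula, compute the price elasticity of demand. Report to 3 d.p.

-1.131

ΔQ = 81 − 140 = -59; ΔP = 16.18 − 10 = 6.18.
Midpoints: P̄ = 13.09, Q̄ = 110.5.
ε = (ΔQ/ΔP)(P̄/Q̄) = (-59/6.18)(13.09/110.5).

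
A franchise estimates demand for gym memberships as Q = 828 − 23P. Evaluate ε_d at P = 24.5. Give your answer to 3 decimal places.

-2.130

At P = 24.5, Q = 264.500.
dQ/dP = −23.
ε = (dQ/dP)(P/Q) = (-23)(24.5/264.500).
|ε| > 1, so demand is elastic at this price.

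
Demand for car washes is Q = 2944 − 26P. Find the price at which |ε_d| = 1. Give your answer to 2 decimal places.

56.62

For linear demand Q = a − bP, ε = −bP/(a − bP). |ε| = 1 when bP = a − bP, i.e. P = a/(2b).
P = 2944/(2·26) = 2944/52 = 56.6154.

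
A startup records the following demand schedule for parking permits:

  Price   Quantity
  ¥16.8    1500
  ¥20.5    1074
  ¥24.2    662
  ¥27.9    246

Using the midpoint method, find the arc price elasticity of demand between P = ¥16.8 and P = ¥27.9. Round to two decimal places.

-2.89

At P = 16.8, Q = 1500; at P = 27.9, Q = 246.
ΔQ = -1254, ΔP = 11.1. Midpoints: P̄ = 22.35, Q̄ = 873.0.
ε = (ΔQ/ΔP)(P̄/Q̄) = (-1254/11.1)(22.35/873.0).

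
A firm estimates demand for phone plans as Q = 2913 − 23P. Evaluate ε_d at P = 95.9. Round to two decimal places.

-3.12

At P = 95.9, Q = 707.300.
dQ/dP = −23.
ε = (dQ/dP)(P/Q) = (-23)(95.9/707.300).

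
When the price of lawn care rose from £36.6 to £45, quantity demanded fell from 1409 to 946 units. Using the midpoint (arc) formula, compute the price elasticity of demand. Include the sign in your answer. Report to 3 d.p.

-1.910

ΔQ = 946 − 1409 = -463; ΔP = 45 − 36.6 = 8.4.
Midpoints: P̄ = 40.80, Q̄ = 1177.5.
ε = (ΔQ/ΔP)(P̄/Q̄) = (-463/8.4)(40.80/1177.5).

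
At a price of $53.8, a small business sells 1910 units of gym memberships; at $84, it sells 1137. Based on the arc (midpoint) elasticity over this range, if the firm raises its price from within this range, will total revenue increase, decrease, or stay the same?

Arc ε = (-773/30.2)(68.90/1523.5) ≈ -1.158.
|ε| = 1.16 > 1, so demand is elastic. A price rise therefore reduces total revenue.

decrease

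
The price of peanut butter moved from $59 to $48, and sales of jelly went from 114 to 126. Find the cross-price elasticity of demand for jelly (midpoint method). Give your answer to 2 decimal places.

ΔQ_x = 126 − 114 = 12; ΔP_y = 48 − 59 = -11.
Midpoints: P̄_y = 53.50, Q̄_x = 120.0.
ε_xy = (ΔQ_x/ΔP_y)(P̄_y/Q̄_x) = (12/-11)(53.50/120.0).

-0.49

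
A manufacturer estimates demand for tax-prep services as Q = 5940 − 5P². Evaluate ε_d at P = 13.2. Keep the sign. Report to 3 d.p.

At P = 13.2, Q = 5068.800.
dQ/dP = −10P = -132.
ε = (dQ/dP)(P/Q) = (-132)(13.2/5068.800).

-0.344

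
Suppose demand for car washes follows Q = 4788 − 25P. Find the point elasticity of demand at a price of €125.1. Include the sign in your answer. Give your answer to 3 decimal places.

At P = 125.1, Q = 1660.500.
dQ/dP = −25.
ε = (dQ/dP)(P/Q) = (-25)(125.1/1660.500).

-1.883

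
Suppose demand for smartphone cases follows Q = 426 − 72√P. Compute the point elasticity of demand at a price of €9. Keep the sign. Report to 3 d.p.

At P = 9, Q = 210.
dQ/dP = −72/(2√P) = -12.
ε = (dQ/dP)(P/Q) = (-12)(9/210).

-0.514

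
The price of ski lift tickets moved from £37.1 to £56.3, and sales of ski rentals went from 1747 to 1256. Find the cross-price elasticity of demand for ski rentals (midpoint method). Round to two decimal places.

-0.80

ΔQ_x = 1256 − 1747 = -491; ΔP_y = 56.3 − 37.1 = 19.2.
Midpoints: P̄_y = 46.70, Q̄_x = 1501.5.
ε_xy = (ΔQ_x/ΔP_y)(P̄_y/Q̄_x) = (-491/19.2)(46.70/1501.5).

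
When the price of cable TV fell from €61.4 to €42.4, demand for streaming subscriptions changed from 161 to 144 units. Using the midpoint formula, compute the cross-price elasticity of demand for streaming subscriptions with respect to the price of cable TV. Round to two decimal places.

ΔQ_x = 144 − 161 = -17; ΔP_y = 42.4 − 61.4 = -19.
Midpoints: P̄_y = 51.90, Q̄_x = 152.5.
ε_xy = (ΔQ_x/ΔP_y)(P̄_y/Q̄_x) = (-17/-19)(51.90/152.5).
ε_xy > 0, so the goods are substitutes.

0.30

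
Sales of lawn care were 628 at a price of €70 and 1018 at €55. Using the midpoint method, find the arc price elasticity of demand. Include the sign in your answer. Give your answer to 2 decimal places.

ΔQ = 1018 − 628 = 390; ΔP = 55 − 70 = -15.
Midpoints: P̄ = 62.50, Q̄ = 823.0.
ε = (ΔQ/ΔP)(P̄/Q̄) = (390/-15)(62.50/823.0).

-1.97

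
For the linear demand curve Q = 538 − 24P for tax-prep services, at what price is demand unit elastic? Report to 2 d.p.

For linear demand Q = a − bP, ε = −bP/(a − bP). |ε| = 1 when bP = a − bP, i.e. P = a/(2b).
P = 538/(2·24) = 538/48 = 11.2083.

11.21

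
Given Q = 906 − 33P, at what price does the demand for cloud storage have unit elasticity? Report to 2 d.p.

For linear demand Q = a − bP, ε = −bP/(a − bP). |ε| = 1 when bP = a − bP, i.e. P = a/(2b).
P = 906/(2·33) = 906/66 = 13.7273.

13.73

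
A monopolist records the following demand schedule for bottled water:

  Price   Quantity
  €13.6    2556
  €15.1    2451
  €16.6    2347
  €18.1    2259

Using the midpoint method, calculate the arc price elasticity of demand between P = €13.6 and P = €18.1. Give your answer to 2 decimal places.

At P = 13.6, Q = 2556; at P = 18.1, Q = 2259.
ΔQ = -297, ΔP = 4.5. Midpoints: P̄ = 15.85, Q̄ = 2407.5.
ε = (ΔQ/ΔP)(P̄/Q̄) = (-297/4.5)(15.85/2407.5).

-0.43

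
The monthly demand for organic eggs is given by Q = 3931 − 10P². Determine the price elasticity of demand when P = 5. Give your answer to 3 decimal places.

At P = 5, Q = 3681.
dQ/dP = −20P = -100.
ε = (dQ/dP)(P/Q) = (-100)(5/3681).
|ε| < 1, so demand is inelastic at this price.

-0.136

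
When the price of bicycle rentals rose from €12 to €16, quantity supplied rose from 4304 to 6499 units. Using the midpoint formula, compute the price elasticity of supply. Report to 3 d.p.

1.422

ΔQ = 6499 − 4304 = 2195; ΔP = 16 − 12 = 4.
Midpoints: P̄ = 14.00, Q̄ = 5401.5.
ε_s = (ΔQ/ΔP)(P̄/Q̄) = (2195/4)(14.00/5401.5).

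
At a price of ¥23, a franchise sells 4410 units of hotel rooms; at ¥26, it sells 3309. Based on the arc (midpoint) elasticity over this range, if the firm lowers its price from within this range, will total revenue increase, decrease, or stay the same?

Arc ε = (-1101/3)(24.50/3859.5) ≈ -2.330.
|ε| = 2.33 > 1, so demand is elastic. A price cut therefore raises total revenue.

increase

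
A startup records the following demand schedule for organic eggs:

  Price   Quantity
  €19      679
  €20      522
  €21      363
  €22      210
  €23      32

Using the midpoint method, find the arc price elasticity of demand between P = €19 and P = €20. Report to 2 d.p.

-5.10

At P = 19, Q = 679; at P = 20, Q = 522.
ΔQ = -157, ΔP = 1. Midpoints: P̄ = 19.50, Q̄ = 600.5.
ε = (ΔQ/ΔP)(P̄/Q̄) = (-157/1)(19.50/600.5).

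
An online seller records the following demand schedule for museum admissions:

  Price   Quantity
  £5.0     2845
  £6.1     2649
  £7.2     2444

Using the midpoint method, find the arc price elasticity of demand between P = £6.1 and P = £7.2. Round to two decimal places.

-0.49

At P = 6.1, Q = 2649; at P = 7.2, Q = 2444.
ΔQ = -205, ΔP = 1.1. Midpoints: P̄ = 6.65, Q̄ = 2546.5.
ε = (ΔQ/ΔP)(P̄/Q̄) = (-205/1.1)(6.65/2546.5).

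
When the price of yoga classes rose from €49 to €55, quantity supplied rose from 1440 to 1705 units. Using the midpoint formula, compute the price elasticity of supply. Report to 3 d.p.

ΔQ = 1705 − 1440 = 265; ΔP = 55 − 49 = 6.
Midpoints: P̄ = 52.00, Q̄ = 1572.5.
ε_s = (ΔQ/ΔP)(P̄/Q̄) = (265/6)(52.00/1572.5).

1.461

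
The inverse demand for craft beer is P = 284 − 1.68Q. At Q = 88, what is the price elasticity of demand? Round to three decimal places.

-0.921

At Q = 88, P = 284 − 1.68(88) = 136.16.
dP/dQ = −1.68, so dQ/dP = 1/(−1.68) = -0.595.
ε = (dQ/dP)(P/Q) = (-0.595)(136.16/88).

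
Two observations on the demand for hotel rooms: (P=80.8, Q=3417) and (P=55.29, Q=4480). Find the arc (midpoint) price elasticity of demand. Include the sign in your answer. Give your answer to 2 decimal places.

-0.72

ΔQ = 4480 − 3417 = 1063; ΔP = 55.29 − 80.8 = -25.51.
Midpoints: P̄ = 68.05, Q̄ = 3948.5.
ε = (ΔQ/ΔP)(P̄/Q̄) = (1063/-25.51)(68.05/3948.5).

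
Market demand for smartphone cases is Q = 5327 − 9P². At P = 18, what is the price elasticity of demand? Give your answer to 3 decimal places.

At P = 18, Q = 2411.
dQ/dP = −18P = -324.
ε = (dQ/dP)(P/Q) = (-324)(18/2411).

-2.419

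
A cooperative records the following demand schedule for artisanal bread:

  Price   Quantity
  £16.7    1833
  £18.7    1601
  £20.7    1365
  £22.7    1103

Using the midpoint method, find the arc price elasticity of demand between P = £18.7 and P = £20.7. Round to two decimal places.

-1.57

At P = 18.7, Q = 1601; at P = 20.7, Q = 1365.
ΔQ = -236, ΔP = 2.0. Midpoints: P̄ = 19.70, Q̄ = 1483.0.
ε = (ΔQ/ΔP)(P̄/Q̄) = (-236/2.0)(19.70/1483.0).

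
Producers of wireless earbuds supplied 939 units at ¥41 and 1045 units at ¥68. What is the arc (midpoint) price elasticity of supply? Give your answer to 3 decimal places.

ΔQ = 1045 − 939 = 106; ΔP = 68 − 41 = 27.
Midpoints: P̄ = 54.50, Q̄ = 992.0.
ε_s = (ΔQ/ΔP)(P̄/Q̄) = (106/27)(54.50/992.0).

0.216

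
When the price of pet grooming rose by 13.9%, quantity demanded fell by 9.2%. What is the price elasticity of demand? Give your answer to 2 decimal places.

-0.66

ε = %ΔQ / %ΔP = (-9.2)/(13.9) = -0.662.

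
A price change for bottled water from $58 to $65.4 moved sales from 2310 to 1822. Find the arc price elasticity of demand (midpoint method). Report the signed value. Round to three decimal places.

-1.969

ΔQ = 1822 − 2310 = -488; ΔP = 65.4 − 58 = 7.4.
Midpoints: P̄ = 61.70, Q̄ = 2066.0.
ε = (ΔQ/ΔP)(P̄/Q̄) = (-488/7.4)(61.70/2066.0).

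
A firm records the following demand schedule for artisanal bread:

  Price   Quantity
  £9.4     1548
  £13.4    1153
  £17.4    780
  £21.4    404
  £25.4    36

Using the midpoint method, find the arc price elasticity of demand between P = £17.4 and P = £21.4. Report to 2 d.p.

-3.08

At P = 17.4, Q = 780; at P = 21.4, Q = 404.
ΔQ = -376, ΔP = 4.0. Midpoints: P̄ = 19.40, Q̄ = 592.0.
ε = (ΔQ/ΔP)(P̄/Q̄) = (-376/4.0)(19.40/592.0).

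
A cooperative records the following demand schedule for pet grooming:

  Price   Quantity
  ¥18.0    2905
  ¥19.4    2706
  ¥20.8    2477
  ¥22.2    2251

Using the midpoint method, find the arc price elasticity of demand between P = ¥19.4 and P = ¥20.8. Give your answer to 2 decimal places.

At P = 19.4, Q = 2706; at P = 20.8, Q = 2477.
ΔQ = -229, ΔP = 1.4. Midpoints: P̄ = 20.10, Q̄ = 2591.5.
ε = (ΔQ/ΔP)(P̄/Q̄) = (-229/1.4)(20.10/2591.5).

-1.27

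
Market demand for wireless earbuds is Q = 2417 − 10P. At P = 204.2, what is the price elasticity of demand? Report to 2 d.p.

-5.45

At P = 204.2, Q = 375.
dQ/dP = −10.
ε = (dQ/dP)(P/Q) = (-10)(204.2/375).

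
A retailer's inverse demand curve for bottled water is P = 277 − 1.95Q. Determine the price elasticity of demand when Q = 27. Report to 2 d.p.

At Q = 27, P = 277 − 1.95(27) = 224.35.
dP/dQ = −1.95, so dQ/dP = 1/(−1.95) = -0.513.
ε = (dQ/dP)(P/Q) = (-0.513)(224.35/27).

-4.26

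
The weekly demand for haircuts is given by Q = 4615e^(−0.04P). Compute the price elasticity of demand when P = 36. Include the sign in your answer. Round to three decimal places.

At P = 36, Q = 1093.422.
dQ/dP = −0.04·4615e^(−0.04P) = −0.04Q = -43.737.
ε = (dQ/dP)(P/Q) = (-43.737)(36/1093.422).

-1.440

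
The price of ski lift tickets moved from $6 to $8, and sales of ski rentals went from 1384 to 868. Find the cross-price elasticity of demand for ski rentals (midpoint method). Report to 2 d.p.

-1.60

ΔQ_x = 868 − 1384 = -516; ΔP_y = 8 − 6 = 2.
Midpoints: P̄_y = 7.00, Q̄_x = 1126.0.
ε_xy = (ΔQ_x/ΔP_y)(P̄_y/Q̄_x) = (-516/2)(7.00/1126.0).
ε_xy < 0, so the goods are complements.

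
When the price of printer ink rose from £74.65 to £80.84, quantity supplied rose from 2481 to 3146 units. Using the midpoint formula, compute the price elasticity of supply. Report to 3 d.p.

ΔQ = 3146 − 2481 = 665; ΔP = 80.84 − 74.65 = 6.19.
Midpoints: P̄ = 77.75, Q̄ = 2813.5.
ε_s = (ΔQ/ΔP)(P̄/Q̄) = (665/6.19)(77.75/2813.5).

2.969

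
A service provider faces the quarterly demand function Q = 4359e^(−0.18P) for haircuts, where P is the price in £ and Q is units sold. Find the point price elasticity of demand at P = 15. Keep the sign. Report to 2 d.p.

-2.70

At P = 15, Q = 292.949.
dQ/dP = −0.18·4359e^(−0.18P) = −0.18Q = -52.731.
ε = (dQ/dP)(P/Q) = (-52.731)(15/292.949).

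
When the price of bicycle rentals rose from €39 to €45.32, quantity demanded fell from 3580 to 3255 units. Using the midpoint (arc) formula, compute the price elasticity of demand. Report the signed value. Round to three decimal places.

-0.634

ΔQ = 3255 − 3580 = -325; ΔP = 45.32 − 39 = 6.32.
Midpoints: P̄ = 42.16, Q̄ = 3417.5.
ε = (ΔQ/ΔP)(P̄/Q̄) = (-325/6.32)(42.16/3417.5).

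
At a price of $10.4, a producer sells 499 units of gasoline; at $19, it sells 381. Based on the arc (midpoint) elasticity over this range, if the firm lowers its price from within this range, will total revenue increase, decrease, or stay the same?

Arc ε = (-118/8.6)(14.70/440.0) ≈ -0.458.
|ε| = 0.46 < 1, so demand is inelastic. A price cut therefore reduces total revenue.

decrease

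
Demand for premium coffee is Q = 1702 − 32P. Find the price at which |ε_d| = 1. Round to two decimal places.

26.59

For linear demand Q = a − bP, ε = −bP/(a − bP). |ε| = 1 when bP = a − bP, i.e. P = a/(2b).
P = 1702/(2·32) = 1702/64 = 26.5938.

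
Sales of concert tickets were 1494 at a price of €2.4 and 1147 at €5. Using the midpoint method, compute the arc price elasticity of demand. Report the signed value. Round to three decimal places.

ΔQ = 1147 − 1494 = -347; ΔP = 5 − 2.4 = 2.6.
Midpoints: P̄ = 3.70, Q̄ = 1320.5.
ε = (ΔQ/ΔP)(P̄/Q̄) = (-347/2.6)(3.70/1320.5).

-0.374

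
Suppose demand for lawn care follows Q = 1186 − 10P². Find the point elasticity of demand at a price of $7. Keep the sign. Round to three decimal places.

At P = 7, Q = 696.
dQ/dP = −20P = -140.
ε = (dQ/dP)(P/Q) = (-140)(7/696).

-1.408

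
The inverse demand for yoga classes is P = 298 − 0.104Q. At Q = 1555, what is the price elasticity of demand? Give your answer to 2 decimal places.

At Q = 1555, P = 298 − 0.104(1555) = 136.28.
dP/dQ = −0.104, so dQ/dP = 1/(−0.104) = -9.615.
ε = (dQ/dP)(P/Q) = (-9.615)(136.28/1555).

-0.84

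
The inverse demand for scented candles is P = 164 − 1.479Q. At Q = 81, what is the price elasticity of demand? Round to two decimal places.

-0.37

At Q = 81, P = 164 − 1.479(81) = 44.20.
dP/dQ = −1.479, so dQ/dP = 1/(−1.479) = -0.676.
ε = (dQ/dP)(P/Q) = (-0.676)(44.20/81).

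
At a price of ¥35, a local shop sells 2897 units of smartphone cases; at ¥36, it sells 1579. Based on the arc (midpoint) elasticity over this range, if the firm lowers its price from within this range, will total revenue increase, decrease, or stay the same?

Arc ε = (-1318/1)(35.50/2238.0) ≈ -20.907.
|ε| = 20.91 > 1, so demand is elastic. A price cut therefore raises total revenue.

increase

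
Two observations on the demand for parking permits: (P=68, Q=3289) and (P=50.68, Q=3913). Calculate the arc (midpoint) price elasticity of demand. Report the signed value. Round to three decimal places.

-0.594

ΔQ = 3913 − 3289 = 624; ΔP = 50.68 − 68 = -17.32.
Midpoints: P̄ = 59.34, Q̄ = 3601.0.
ε = (ΔQ/ΔP)(P̄/Q̄) = (624/-17.32)(59.34/3601.0).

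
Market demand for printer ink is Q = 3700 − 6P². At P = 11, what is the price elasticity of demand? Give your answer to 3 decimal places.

-0.488

At P = 11, Q = 2974.
dQ/dP = −12P = -132.
ε = (dQ/dP)(P/Q) = (-132)(11/2974).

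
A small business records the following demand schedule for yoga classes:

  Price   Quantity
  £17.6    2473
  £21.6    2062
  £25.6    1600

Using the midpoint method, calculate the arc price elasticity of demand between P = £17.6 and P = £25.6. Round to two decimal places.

-1.16

At P = 17.6, Q = 2473; at P = 25.6, Q = 1600.
ΔQ = -873, ΔP = 8.0. Midpoints: P̄ = 21.60, Q̄ = 2036.5.
ε = (ΔQ/ΔP)(P̄/Q̄) = (-873/8.0)(21.60/2036.5).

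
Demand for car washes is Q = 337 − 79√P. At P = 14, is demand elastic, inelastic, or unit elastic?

elastic

Q = 41.409, dQ/dP = -10.557.
ε = (dQ/dP)(P/Q) ≈ -3.569.
|ε| = 3.57 > 1.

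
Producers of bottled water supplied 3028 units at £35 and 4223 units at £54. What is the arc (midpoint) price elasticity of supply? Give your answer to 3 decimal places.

ΔQ = 4223 − 3028 = 1195; ΔP = 54 − 35 = 19.
Midpoints: P̄ = 44.50, Q̄ = 3625.5.
ε_s = (ΔQ/ΔP)(P̄/Q̄) = (1195/19)(44.50/3625.5).

0.772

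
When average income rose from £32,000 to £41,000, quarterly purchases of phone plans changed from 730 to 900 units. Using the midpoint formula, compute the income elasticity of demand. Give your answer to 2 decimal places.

0.85

ΔQ = 170, ΔI = 9000. Midpoints: Ī = 36,500, Q̄ = 815.0.
ε_I = (ΔQ/ΔI)(Ī/Q̄) = (170/9000)(36500/815.0).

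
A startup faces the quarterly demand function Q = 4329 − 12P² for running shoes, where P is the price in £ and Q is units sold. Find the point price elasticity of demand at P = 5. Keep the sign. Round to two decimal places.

-0.15

At P = 5, Q = 4029.
dQ/dP = −24P = -120.
ε = (dQ/dP)(P/Q) = (-120)(5/4029).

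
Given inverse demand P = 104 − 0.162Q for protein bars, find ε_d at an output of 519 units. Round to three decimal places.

-0.237

At Q = 519, P = 104 − 0.162(519) = 19.92.
dP/dQ = −0.162, so dQ/dP = 1/(−0.162) = -6.173.
ε = (dQ/dP)(P/Q) = (-6.173)(19.92/519).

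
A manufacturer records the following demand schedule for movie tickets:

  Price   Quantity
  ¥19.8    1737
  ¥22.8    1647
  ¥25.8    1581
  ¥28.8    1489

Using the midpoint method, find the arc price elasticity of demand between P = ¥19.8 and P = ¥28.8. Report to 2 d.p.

-0.42

At P = 19.8, Q = 1737; at P = 28.8, Q = 1489.
ΔQ = -248, ΔP = 9.0. Midpoints: P̄ = 24.30, Q̄ = 1613.0.
ε = (ΔQ/ΔP)(P̄/Q̄) = (-248/9.0)(24.30/1613.0).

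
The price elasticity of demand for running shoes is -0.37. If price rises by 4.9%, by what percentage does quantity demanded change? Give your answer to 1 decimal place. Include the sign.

-1.8%

%ΔQ ≈ ε × %ΔP = (-0.37)(4.9%) = -1.81%.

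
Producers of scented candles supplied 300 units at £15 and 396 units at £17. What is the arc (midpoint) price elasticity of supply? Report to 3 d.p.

2.207

ΔQ = 396 − 300 = 96; ΔP = 17 − 15 = 2.
Midpoints: P̄ = 16.00, Q̄ = 348.0.
ε_s = (ΔQ/ΔP)(P̄/Q̄) = (96/2)(16.00/348.0).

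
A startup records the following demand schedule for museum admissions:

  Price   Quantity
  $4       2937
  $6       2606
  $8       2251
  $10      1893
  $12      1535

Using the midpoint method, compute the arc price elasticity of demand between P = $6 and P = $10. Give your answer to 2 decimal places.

At P = 6, Q = 2606; at P = 10, Q = 1893.
ΔQ = -713, ΔP = 4. Midpoints: P̄ = 8.00, Q̄ = 2249.5.
ε = (ΔQ/ΔP)(P̄/Q̄) = (-713/4)(8.00/2249.5).

-0.63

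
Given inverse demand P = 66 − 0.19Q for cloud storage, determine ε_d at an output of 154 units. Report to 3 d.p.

At Q = 154, P = 66 − 0.19(154) = 36.74.
dP/dQ = −0.19, so dQ/dP = 1/(−0.19) = -5.263.
ε = (dQ/dP)(P/Q) = (-5.263)(36.74/154).

-1.256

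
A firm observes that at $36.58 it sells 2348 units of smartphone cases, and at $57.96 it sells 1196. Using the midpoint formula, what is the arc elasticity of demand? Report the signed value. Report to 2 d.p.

-1.44

ΔQ = 1196 − 2348 = -1152; ΔP = 57.96 − 36.58 = 21.38.
Midpoints: P̄ = 47.27, Q̄ = 1772.0.
ε = (ΔQ/ΔP)(P̄/Q̄) = (-1152/21.38)(47.27/1772.0).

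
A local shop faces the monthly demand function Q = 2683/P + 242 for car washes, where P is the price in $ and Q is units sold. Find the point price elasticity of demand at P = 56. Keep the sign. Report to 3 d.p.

At P = 56, Q = 289.911.
dQ/dP = −2683/P² = -0.856.
ε = (dQ/dP)(P/Q) = (-0.856)(56/289.911).

-0.165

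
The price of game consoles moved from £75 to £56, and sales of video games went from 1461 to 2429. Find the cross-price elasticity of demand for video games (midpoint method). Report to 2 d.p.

-1.72

ΔQ_x = 2429 − 1461 = 968; ΔP_y = 56 − 75 = -19.
Midpoints: P̄_y = 65.50, Q̄_x = 1945.0.
ε_xy = (ΔQ_x/ΔP_y)(P̄_y/Q̄_x) = (968/-19)(65.50/1945.0).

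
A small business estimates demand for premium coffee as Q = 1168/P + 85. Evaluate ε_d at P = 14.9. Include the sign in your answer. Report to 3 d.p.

-0.480

At P = 14.9, Q = 163.389.
dQ/dP = −1168/P² = -5.261.
ε = (dQ/dP)(P/Q) = (-5.261)(14.9/163.389).
|ε| < 1, so demand is inelastic at this price.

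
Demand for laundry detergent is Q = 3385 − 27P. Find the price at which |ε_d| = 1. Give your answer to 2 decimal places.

For linear demand Q = a − bP, ε = −bP/(a − bP). |ε| = 1 when bP = a − bP, i.e. P = a/(2b).
P = 3385/(2·27) = 3385/54 = 62.6852.

62.69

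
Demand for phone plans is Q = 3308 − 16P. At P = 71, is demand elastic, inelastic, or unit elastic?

Q = 2172, dQ/dP = -16.
ε = (dQ/dP)(P/Q) ≈ -0.523.
|ε| = 0.52 < 1.

inelastic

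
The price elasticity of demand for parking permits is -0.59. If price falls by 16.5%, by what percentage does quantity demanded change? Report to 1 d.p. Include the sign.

%ΔQ ≈ ε × %ΔP = (-0.59)(-16.5%) = 9.73%.

9.7%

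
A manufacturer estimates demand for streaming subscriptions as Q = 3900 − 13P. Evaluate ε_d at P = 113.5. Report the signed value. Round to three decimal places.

-0.609

At P = 113.5, Q = 2424.500.
dQ/dP = −13.
ε = (dQ/dP)(P/Q) = (-13)(113.5/2424.500).
|ε| < 1, so demand is inelastic at this price.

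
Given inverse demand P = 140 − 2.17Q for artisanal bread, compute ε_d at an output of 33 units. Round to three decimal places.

At Q = 33, P = 140 − 2.17(33) = 68.39.
dP/dQ = −2.17, so dQ/dP = 1/(−2.17) = -0.461.
ε = (dQ/dP)(P/Q) = (-0.461)(68.39/33).

-0.955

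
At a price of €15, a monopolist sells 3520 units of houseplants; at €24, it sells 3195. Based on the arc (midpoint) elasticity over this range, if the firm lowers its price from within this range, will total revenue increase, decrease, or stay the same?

Arc ε = (-325/9)(19.50/3357.5) ≈ -0.210.
|ε| = 0.21 < 1, so demand is inelastic. A price cut therefore reduces total revenue.

decrease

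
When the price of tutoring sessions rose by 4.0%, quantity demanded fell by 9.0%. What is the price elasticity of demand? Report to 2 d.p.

-2.25

ε = %ΔQ / %ΔP = (-9.0)/(4.0) = -2.250.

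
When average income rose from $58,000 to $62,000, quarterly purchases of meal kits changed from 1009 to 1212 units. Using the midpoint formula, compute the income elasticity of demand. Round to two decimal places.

2.74

ΔQ = 203, ΔI = 4000. Midpoints: Ī = 60,000, Q̄ = 1110.5.
ε_I = (ΔQ/ΔI)(Ī/Q̄) = (203/4000)(60000/1110.5).
ε_I > 0, so the good is normal.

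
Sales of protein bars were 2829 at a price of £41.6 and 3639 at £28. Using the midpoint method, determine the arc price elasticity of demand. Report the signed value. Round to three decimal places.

-0.641

ΔQ = 3639 − 2829 = 810; ΔP = 28 − 41.6 = -13.6.
Midpoints: P̄ = 34.80, Q̄ = 3234.0.
ε = (ΔQ/ΔP)(P̄/Q̄) = (810/-13.6)(34.80/3234.0).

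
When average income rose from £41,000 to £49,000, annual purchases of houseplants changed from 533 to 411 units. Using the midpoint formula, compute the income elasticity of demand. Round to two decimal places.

-1.45

ΔQ = -122, ΔI = 8000. Midpoints: Ī = 45,000, Q̄ = 472.0.
ε_I = (ΔQ/ΔI)(Ī/Q̄) = (-122/8000)(45000/472.0).
ε_I < 0, so the good is inferior.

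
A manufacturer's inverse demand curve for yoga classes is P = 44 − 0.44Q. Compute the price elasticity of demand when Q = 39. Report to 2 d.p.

At Q = 39, P = 44 − 0.44(39) = 26.84.
dP/dQ = −0.44, so dQ/dP = 1/(−0.44) = -2.273.
ε = (dQ/dP)(P/Q) = (-2.273)(26.84/39).

-1.56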